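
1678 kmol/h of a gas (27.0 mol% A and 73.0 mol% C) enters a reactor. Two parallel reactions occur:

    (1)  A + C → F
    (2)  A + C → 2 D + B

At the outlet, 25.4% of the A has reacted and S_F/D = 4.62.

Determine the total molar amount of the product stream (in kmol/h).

Conversion of A: A consumed = 0.254 × 453.1 = 115.1 kmol/h = 1ξ₁ + 1ξ₂.
Selectivity: 1ξ₁ / (2ξ₂) = 4.62 → ξ₁ = 9.24 ξ₂.
Substitute: (1·9.24 + 1) ξ₂ = 115.1 → ξ₂ = 11.24 kmol/h, ξ₁ = 103.8 kmol/h.
Outlet amounts (n = n₀ + Σ ν·ξ):
  A: 453.1 − 1(103.8) − 1(11.24) = 338
  C: 1225 − 1(103.8) − 1(11.24) = 1110
  F: 0 + 1(103.8) = 103.8
  D: 0 + 2(11.24) = 22.48
  B: 0 + 1(11.24) = 11.24
Total out = 338 + 1110 + 103.8 + 22.48 + 11.24 = 1585 kmol/h.

1590 kmol/h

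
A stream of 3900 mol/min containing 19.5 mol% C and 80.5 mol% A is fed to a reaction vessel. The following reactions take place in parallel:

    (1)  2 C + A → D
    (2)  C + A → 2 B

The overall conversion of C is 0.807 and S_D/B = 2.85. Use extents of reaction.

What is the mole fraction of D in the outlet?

Conversion of C: C consumed = 0.807 × 760.5 = 613.7 mol/min = 2ξ₁ + 1ξ₂.
Selectivity: 1ξ₁ / (2ξ₂) = 2.85 → ξ₁ = 5.7 ξ₂.
Substitute: (2·5.7 + 1) ξ₂ = 613.7 → ξ₂ = 49.49 mol/min, ξ₁ = 282.1 mol/min.
Outlet amounts (n = n₀ + Σ ν·ξ):
  C: 760.5 − 2(282.1) − 1(49.49) = 146.8
  A: 3140 − 1(282.1) − 1(49.49) = 2808
  D: 0 + 1(282.1) = 282.1
  B: 0 + 2(49.49) = 98.99
Total out = 3336 mol/min; y_D = 282.1 / 3336 = 0.08457.

0.0846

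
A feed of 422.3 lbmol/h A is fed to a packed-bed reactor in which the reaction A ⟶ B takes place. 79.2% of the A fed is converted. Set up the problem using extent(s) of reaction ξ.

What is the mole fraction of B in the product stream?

A reacted = 0.792 × 422.3 = 334.5 lbmol/h; ν_A = −1, so ξ = 334.5/1 = 334.5 lbmol/h.
Outlet amounts (n = n₀ + ν ξ):
  A: 422.3 − 1(334.5) = 87.84
  B: 0 + 1(334.5) = 334.5
Total out = 422.3 lbmol/h; y_B = 334.5 / 422.3 = 0.792.

0.792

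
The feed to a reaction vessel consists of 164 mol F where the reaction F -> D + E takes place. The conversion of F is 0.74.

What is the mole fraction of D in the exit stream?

F reacted = 0.74 × 164 = 121.4 mol; ν_F = −1, so ξ = 121.4/1 = 121.4 mol.
Outlet amounts (n = n₀ + ν ξ):
  F: 164 − 1(121.4) = 42.64
  D: 0 + 1(121.4) = 121.4
  E: 0 + 1(121.4) = 121.4
Total out = 285.4 mol; y_D = 121.4 / 285.4 = 0.4253.

0.425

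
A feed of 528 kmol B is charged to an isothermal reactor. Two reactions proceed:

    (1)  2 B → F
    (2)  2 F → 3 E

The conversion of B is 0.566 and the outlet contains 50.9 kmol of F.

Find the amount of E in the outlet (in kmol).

148 kmol

Conversion of B: B consumed = 2ξ₁ = 0.566 × 528 → ξ₁ = 149.4 kmol.
F balance: n_F = 0 + 1ξ₁ − 2ξ₂ = 50.9 → ξ₂ = (1·149.4 − 50.9)/2 = 49.26 kmol.
Outlet amounts (n = n₀ + Σ ν·ξ):
  B: 528 − 2(149.4) = 229.2
  F: 0 + 1(149.4) − 2(49.26) = 50.9
  E: 0 + 3(49.26) = 147.8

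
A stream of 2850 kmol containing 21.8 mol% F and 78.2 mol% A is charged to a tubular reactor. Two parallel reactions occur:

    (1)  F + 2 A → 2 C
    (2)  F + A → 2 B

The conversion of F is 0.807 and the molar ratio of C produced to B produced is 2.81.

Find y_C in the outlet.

0.298

Conversion of F: F consumed = 0.807 × 621.3 = 501.4 kmol = 1ξ₁ + 1ξ₂.
Selectivity: 2ξ₁ / (2ξ₂) = 2.81 → ξ₁ = 2.81 ξ₂.
Substitute: (1·2.81 + 1) ξ₂ = 501.4 → ξ₂ = 131.6 kmol, ξ₁ = 369.8 kmol.
Outlet amounts (n = n₀ + Σ ν·ξ):
  F: 621.3 − 1(369.8) − 1(131.6) = 119.9
  A: 2229 − 2(369.8) − 1(131.6) = 1358
  C: 0 + 2(369.8) = 739.6
  B: 0 + 2(131.6) = 263.2
Total out = 2480 kmol; y_C = 739.6 / 2480 = 0.2982.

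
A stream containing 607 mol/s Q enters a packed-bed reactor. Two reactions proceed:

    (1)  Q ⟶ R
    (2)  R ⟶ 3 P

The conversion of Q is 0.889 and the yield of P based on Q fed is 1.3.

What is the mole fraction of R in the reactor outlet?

0.244

Conversion of Q: Q consumed = 1ξ₁ = 0.889 × 607 → ξ₁ = 539.6 mol/s.
Yield of P: 3ξ₂ / 607 = 1.3 → ξ₂ = 263 mol/s.
Outlet amounts (n = n₀ + Σ ν·ξ):
  Q: 607 − 1(539.6) = 67.38
  R: 0 + 1(539.6) − 1(263) = 276.6
  P: 0 + 3(263) = 789.1
Total out = 1133 mol/s; y_R = 276.6 / 1133 = 0.2441.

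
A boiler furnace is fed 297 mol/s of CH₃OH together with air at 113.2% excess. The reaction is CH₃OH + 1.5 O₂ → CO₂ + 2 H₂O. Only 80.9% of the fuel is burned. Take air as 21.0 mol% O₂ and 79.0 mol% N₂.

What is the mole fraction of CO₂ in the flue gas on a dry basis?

Stoichiometric O₂ = 1.5 × 297 = 445.5 mol/s; O₂ fed = 445.5 × 2.132 = 949.8 mol/s.
N₂ fed = 949.8 × 79/21 = 3573 mol/s.
Fuel reacted = 0.809 × 297 → ξ = 240.3 mol/s.
Outlet (n = n₀ + ν ξ):
  CH₃OH: 297 − 1(240.3) = 56.73
  O₂: 949.8 − 1.5(240.3) = 589.4
  N₂: 3573 (inert)
  CO₂: 0 + 1(240.3) = 240.3
  H₂O: 0 + 2(240.3) = 480.5
Dry total = 4459 mol/s; y_CO₂ (dry) = 240.3 / 4459 = 0.05388.

0.0539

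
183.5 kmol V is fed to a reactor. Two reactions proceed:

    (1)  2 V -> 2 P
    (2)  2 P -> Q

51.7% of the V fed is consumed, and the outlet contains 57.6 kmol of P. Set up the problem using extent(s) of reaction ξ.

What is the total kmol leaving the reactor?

165 kmol

Conversion of V: V consumed = 2ξ₁ = 0.517 × 183.5 → ξ₁ = 47.43 kmol.
P balance: n_P = 0 + 2ξ₁ − 2ξ₂ = 57.6 → ξ₂ = (2·47.43 − 57.6)/2 = 18.63 kmol.
Outlet amounts (n = n₀ + Σ ν·ξ):
  V: 183.5 − 2(47.43) = 88.63
  P: 0 + 2(47.43) − 2(18.63) = 57.6
  Q: 0 + 1(18.63) = 18.63
Total out = 88.63 + 57.6 + 18.63 = 164.9 kmol.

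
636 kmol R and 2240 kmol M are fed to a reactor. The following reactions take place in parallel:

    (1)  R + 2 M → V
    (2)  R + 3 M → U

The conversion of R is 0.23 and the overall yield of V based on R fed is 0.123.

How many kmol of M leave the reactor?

1880 kmol

Yield of V: 1ξ₁ / 636 = 0.123 → ξ₁ = 78.23 kmol.
Conversion of R: 1ξ₁ + 1ξ₂ = 0.23 × 636 = 146.3 → ξ₂ = 68.05 kmol.
Outlet amounts (n = n₀ + Σ ν·ξ):
  R: 636 − 1(78.23) − 1(68.05) = 489.7
  M: 2240 − 2(78.23) − 3(68.05) = 1879
  V: 0 + 1(78.23) = 78.23
  U: 0 + 1(68.05) = 68.05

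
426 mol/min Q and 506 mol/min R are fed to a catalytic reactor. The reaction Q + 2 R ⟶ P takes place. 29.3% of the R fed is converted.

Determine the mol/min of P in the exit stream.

74.1 mol/min

R reacted = 0.293 × 506 = 148.3 mol/min; ν_R = −2, so ξ = 148.3/2 = 74.13 mol/min.
Outlet amounts (n = n₀ + ν ξ):
  Q: 426 − 1(74.13) = 351.9
  R: 506 − 2(74.13) = 357.7
  P: 0 + 1(74.13) = 74.13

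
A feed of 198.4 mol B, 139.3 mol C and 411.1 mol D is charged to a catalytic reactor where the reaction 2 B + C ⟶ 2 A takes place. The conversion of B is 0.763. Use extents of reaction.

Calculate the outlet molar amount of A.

B reacted = 0.763 × 198.4 = 151.4 mol; ν_B = −2, so ξ = 151.4/2 = 75.69 mol.
Outlet amounts (n = n₀ + ν ξ):
  B: 198.4 − 2(75.69) = 47.02
  C: 139.3 − 1(75.69) = 63.61
  A: 0 + 2(75.69) = 151.4
  D: 411.1 (inert)

151 mol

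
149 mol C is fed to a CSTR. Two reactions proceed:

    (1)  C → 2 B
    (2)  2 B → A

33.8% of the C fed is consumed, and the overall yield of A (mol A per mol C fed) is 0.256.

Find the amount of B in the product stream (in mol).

24.4 mol

Conversion of C: C consumed = 1ξ₁ = 0.338 × 149 → ξ₁ = 50.36 mol.
Yield of A: 1ξ₂ / 149 = 0.256 → ξ₂ = 38.14 mol.
Outlet amounts (n = n₀ + Σ ν·ξ):
  C: 149 − 1(50.36) = 98.64
  B: 0 + 2(50.36) − 2(38.14) = 24.44
  A: 0 + 1(38.14) = 38.14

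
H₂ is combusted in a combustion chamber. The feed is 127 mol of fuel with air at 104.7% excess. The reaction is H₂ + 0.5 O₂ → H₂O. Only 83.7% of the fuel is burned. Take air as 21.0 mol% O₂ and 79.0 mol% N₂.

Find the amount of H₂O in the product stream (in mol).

Stoichiometric O₂ = 0.5 × 127 = 63.5 mol; O₂ fed = 63.5 × 2.047 = 130 mol.
N₂ fed = 130 × 79/21 = 489 mol.
Fuel reacted = 0.837 × 127 → ξ = 106.3 mol.
Outlet (n = n₀ + ν ξ):
  H₂: 127 − 1(106.3) = 20.7
  O₂: 130 − 0.5(106.3) = 76.83
  N₂: 489 (inert)
  H₂O: 0 + 1(106.3) = 106.3

106 mol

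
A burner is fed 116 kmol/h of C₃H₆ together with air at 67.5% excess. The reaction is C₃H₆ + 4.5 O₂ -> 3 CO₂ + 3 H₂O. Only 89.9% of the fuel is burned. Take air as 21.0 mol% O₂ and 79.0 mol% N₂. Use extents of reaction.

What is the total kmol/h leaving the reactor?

4330 kmol/h

Stoichiometric O₂ = 4.5 × 116 = 522 kmol/h; O₂ fed = 522 × 1.675 = 874.4 kmol/h.
N₂ fed = 874.4 × 79/21 = 3289 kmol/h.
Fuel reacted = 0.899 × 116 → ξ = 104.3 kmol/h.
Outlet (n = n₀ + ν ξ):
  C₃H₆: 116 − 1(104.3) = 11.72
  O₂: 874.4 − 4.5(104.3) = 405.1
  N₂: 3289 (inert)
  CO₂: 0 + 3(104.3) = 312.9
  H₂O: 0 + 3(104.3) = 312.9
Total out = 11.72 + 405.1 + 3289 + 312.9 + 312.9 = 4332 kmol/h.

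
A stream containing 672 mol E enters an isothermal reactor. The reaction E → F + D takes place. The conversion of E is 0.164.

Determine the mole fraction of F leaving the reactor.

0.141

E reacted = 0.164 × 672 = 110.2 mol; ν_E = −1, so ξ = 110.2/1 = 110.2 mol.
Outlet amounts (n = n₀ + ν ξ):
  E: 672 − 1(110.2) = 561.8
  F: 0 + 1(110.2) = 110.2
  D: 0 + 1(110.2) = 110.2
Total out = 782.2 mol; y_F = 110.2 / 782.2 = 0.1409.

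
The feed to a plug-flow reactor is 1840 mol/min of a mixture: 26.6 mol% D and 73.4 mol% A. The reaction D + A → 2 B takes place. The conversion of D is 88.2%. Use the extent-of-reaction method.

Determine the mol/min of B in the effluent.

D reacted = 0.882 × 489.4 = 431.7 mol/min; ν_D = −1, so ξ = 431.7/1 = 431.7 mol/min.
Outlet amounts (n = n₀ + ν ξ):
  D: 489.4 − 1(431.7) = 57.75
  A: 1351 − 1(431.7) = 918.9
  B: 0 + 2(431.7) = 863.4

863 mol/min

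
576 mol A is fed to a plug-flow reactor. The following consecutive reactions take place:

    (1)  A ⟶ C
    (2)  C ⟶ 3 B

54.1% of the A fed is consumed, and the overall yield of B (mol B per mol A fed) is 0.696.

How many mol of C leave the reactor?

Conversion of A: A consumed = 1ξ₁ = 0.541 × 576 → ξ₁ = 311.6 mol.
Yield of B: 3ξ₂ / 576 = 0.696 → ξ₂ = 133.6 mol.
Outlet amounts (n = n₀ + Σ ν·ξ):
  A: 576 − 1(311.6) = 264.4
  C: 0 + 1(311.6) − 1(133.6) = 178
  B: 0 + 3(133.6) = 400.9

178 mol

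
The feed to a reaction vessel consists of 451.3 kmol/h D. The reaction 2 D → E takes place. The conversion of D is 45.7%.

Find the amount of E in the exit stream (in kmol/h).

103 kmol/h

D reacted = 0.457 × 451.3 = 206.2 kmol/h; ν_D = −2, so ξ = 206.2/2 = 103.1 kmol/h.
Outlet amounts (n = n₀ + ν ξ):
  D: 451.3 − 2(103.1) = 245.1
  E: 0 + 1(103.1) = 103.1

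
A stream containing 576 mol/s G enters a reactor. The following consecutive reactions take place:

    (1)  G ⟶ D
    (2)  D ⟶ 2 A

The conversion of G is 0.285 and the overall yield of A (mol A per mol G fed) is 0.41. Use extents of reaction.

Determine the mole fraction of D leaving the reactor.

0.0664

Conversion of G: G consumed = 1ξ₁ = 0.285 × 576 → ξ₁ = 164.2 mol/s.
Yield of A: 2ξ₂ / 576 = 0.41 → ξ₂ = 118.1 mol/s.
Outlet amounts (n = n₀ + Σ ν·ξ):
  G: 576 − 1(164.2) = 411.8
  D: 0 + 1(164.2) − 1(118.1) = 46.08
  A: 0 + 2(118.1) = 236.2
Total out = 694.1 mol/s; y_D = 46.08 / 694.1 = 0.06639.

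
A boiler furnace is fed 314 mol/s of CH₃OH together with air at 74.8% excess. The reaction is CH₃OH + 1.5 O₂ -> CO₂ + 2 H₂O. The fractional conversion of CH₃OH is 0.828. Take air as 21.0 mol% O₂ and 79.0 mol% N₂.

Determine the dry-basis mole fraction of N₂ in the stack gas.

Stoichiometric O₂ = 1.5 × 314 = 471 mol/s; O₂ fed = 471 × 1.748 = 823.3 mol/s.
N₂ fed = 823.3 × 79/21 = 3097 mol/s.
Fuel reacted = 0.828 × 314 → ξ = 260 mol/s.
Outlet (n = n₀ + ν ξ):
  CH₃OH: 314 − 1(260) = 54.01
  O₂: 823.3 − 1.5(260) = 433.3
  N₂: 3097 (inert)
  CO₂: 0 + 1(260) = 260
  H₂O: 0 + 2(260) = 520
Dry total = 3845 mol/s; y_N₂ (dry) = 3097 / 3845 = 0.8056.

0.806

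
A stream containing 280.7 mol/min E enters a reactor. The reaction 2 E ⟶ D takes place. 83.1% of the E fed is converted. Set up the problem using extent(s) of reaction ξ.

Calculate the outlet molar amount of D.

117 mol/min

E reacted = 0.831 × 280.7 = 233.3 mol/min; ν_E = −2, so ξ = 233.3/2 = 116.6 mol/min.
Outlet amounts (n = n₀ + ν ξ):
  E: 280.7 − 2(116.6) = 47.44
  D: 0 + 1(116.6) = 116.6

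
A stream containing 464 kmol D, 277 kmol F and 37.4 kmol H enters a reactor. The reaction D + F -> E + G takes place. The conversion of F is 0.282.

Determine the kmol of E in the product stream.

F reacted = 0.282 × 277 = 78.11 kmol; ν_F = −1, so ξ = 78.11/1 = 78.11 kmol.
Outlet amounts (n = n₀ + ν ξ):
  D: 464 − 1(78.11) = 385.9
  F: 277 − 1(78.11) = 198.9
  E: 0 + 1(78.11) = 78.11
  G: 0 + 1(78.11) = 78.11
  H: 37.4 (inert)

78.1 kmol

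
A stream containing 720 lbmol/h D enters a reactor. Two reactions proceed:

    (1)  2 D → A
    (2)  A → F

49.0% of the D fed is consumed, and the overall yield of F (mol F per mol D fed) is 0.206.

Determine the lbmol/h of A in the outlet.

28.1 lbmol/h

Conversion of D: D consumed = 2ξ₁ = 0.49 × 720 → ξ₁ = 176.4 lbmol/h.
Yield of F: 1ξ₂ / 720 = 0.206 → ξ₂ = 148.3 lbmol/h.
Outlet amounts (n = n₀ + Σ ν·ξ):
  D: 720 − 2(176.4) = 367.2
  A: 0 + 1(176.4) − 1(148.3) = 28.08
  F: 0 + 1(148.3) = 148.3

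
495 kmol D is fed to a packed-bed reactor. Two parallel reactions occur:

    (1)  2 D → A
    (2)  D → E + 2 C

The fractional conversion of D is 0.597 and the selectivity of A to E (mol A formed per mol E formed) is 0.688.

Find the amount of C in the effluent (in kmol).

249 kmol

Conversion of D: D consumed = 0.597 × 495 = 295.5 kmol = 2ξ₁ + 1ξ₂.
Selectivity: 1ξ₁ / (1ξ₂) = 0.688 → ξ₁ = 0.688 ξ₂.
Substitute: (2·0.688 + 1) ξ₂ = 295.5 → ξ₂ = 124.4 kmol, ξ₁ = 85.57 kmol.
Outlet amounts (n = n₀ + Σ ν·ξ):
  D: 495 − 2(85.57) − 1(124.4) = 199.5
  A: 0 + 1(85.57) = 85.57
  E: 0 + 1(124.4) = 124.4
  C: 0 + 2(124.4) = 248.8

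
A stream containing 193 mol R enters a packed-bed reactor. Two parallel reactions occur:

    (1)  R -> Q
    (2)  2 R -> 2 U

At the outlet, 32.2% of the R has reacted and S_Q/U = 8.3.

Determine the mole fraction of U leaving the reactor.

0.0346

Conversion of R: R consumed = 0.322 × 193 = 62.15 mol = 1ξ₁ + 2ξ₂.
Selectivity: 1ξ₁ / (2ξ₂) = 8.3 → ξ₁ = 16.6 ξ₂.
Substitute: (1·16.6 + 2) ξ₂ = 62.15 → ξ₂ = 3.341 mol, ξ₁ = 55.46 mol.
Outlet amounts (n = n₀ + Σ ν·ξ):
  R: 193 − 1(55.46) − 2(3.341) = 130.9
  Q: 0 + 1(55.46) = 55.46
  U: 0 + 2(3.341) = 6.682
Total out = 193 mol; y_U = 6.682 / 193 = 0.03462.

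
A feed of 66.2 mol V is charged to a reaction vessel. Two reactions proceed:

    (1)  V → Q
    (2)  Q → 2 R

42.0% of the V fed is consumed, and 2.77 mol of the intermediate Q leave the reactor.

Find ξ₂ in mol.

Conversion of V: V consumed = 1ξ₁ = 0.42 × 66.2 → ξ₁ = 27.8 mol.
Q balance: n_Q = 0 + 1ξ₁ − 1ξ₂ = 2.77 → ξ₂ = (1·27.8 − 2.77)/1 = 25.03 mol.
Outlet amounts (n = n₀ + Σ ν·ξ):
  V: 66.2 − 1(27.8) = 38.4
  Q: 0 + 1(27.8) − 1(25.03) = 2.77
  R: 0 + 2(25.03) = 50.07

ξ₂ = 25 mol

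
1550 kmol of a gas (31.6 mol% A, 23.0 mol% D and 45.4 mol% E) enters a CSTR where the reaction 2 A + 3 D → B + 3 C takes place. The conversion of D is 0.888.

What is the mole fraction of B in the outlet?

D reacted = 0.888 × 356.5 = 316.6 kmol; ν_D = −3, so ξ = 316.6/3 = 105.5 kmol.
Outlet amounts (n = n₀ + ν ξ):
  A: 489.8 − 2(105.5) = 278.8
  D: 356.5 − 3(105.5) = 39.93
  B: 0 + 1(105.5) = 105.5
  C: 0 + 3(105.5) = 316.6
  E: 703.7 (inert)
Total out = 1444 kmol; y_B = 105.5 / 1444 = 0.07305.

0.0731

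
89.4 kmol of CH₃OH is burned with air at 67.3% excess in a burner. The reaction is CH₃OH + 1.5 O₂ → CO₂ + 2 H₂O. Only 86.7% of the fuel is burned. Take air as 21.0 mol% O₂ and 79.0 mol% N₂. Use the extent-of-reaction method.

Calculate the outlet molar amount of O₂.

Stoichiometric O₂ = 1.5 × 89.4 = 134.1 kmol; O₂ fed = 134.1 × 1.673 = 224.3 kmol.
N₂ fed = 224.3 × 79/21 = 844 kmol.
Fuel reacted = 0.867 × 89.4 → ξ = 77.51 kmol.
Outlet (n = n₀ + ν ξ):
  CH₃OH: 89.4 − 1(77.51) = 11.89
  O₂: 224.3 − 1.5(77.51) = 108.1
  N₂: 844 (inert)
  CO₂: 0 + 1(77.51) = 77.51
  H₂O: 0 + 2(77.51) = 155

108 kmol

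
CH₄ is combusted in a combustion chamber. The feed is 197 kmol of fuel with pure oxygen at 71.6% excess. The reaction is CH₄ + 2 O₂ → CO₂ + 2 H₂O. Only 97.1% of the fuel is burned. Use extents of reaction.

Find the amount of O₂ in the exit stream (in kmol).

294 kmol

Stoichiometric O₂ = 2 × 197 = 394 kmol; O₂ fed = 394 × 1.716 = 676.1 kmol.
Fuel reacted = 0.971 × 197 → ξ = 191.3 kmol.
Outlet (n = n₀ + ν ξ):
  CH₄: 197 − 1(191.3) = 5.713
  O₂: 676.1 − 2(191.3) = 293.5
  CO₂: 0 + 1(191.3) = 191.3
  H₂O: 0 + 2(191.3) = 382.6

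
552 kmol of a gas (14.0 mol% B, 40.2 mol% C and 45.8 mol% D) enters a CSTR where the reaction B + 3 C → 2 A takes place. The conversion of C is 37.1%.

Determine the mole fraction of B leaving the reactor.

C reacted = 0.371 × 221.9 = 82.33 kmol; ν_C = −3, so ξ = 82.33/3 = 27.44 kmol.
Outlet amounts (n = n₀ + ν ξ):
  B: 77.28 − 1(27.44) = 49.84
  C: 221.9 − 3(27.44) = 139.6
  A: 0 + 2(27.44) = 54.88
  D: 252.8 (inert)
Total out = 497.1 kmol; y_B = 49.84 / 497.1 = 0.1003.

0.1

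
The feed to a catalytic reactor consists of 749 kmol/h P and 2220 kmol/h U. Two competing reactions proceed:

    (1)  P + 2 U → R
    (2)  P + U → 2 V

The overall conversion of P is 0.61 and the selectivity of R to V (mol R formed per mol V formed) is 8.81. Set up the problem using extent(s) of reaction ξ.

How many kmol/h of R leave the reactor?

432 kmol/h

Conversion of P: P consumed = 0.61 × 749 = 456.9 kmol/h = 1ξ₁ + 1ξ₂.
Selectivity: 1ξ₁ / (2ξ₂) = 8.81 → ξ₁ = 17.62 ξ₂.
Substitute: (1·17.62 + 1) ξ₂ = 456.9 → ξ₂ = 24.54 kmol/h, ξ₁ = 432.4 kmol/h.
Outlet amounts (n = n₀ + Σ ν·ξ):
  P: 749 − 1(432.4) − 1(24.54) = 292.1
  U: 2220 − 2(432.4) − 1(24.54) = 1331
  R: 0 + 1(432.4) = 432.4
  V: 0 + 2(24.54) = 49.08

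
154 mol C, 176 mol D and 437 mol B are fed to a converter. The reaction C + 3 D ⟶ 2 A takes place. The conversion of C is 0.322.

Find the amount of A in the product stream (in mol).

99.2 mol

C reacted = 0.322 × 154 = 49.59 mol; ν_C = −1, so ξ = 49.59/1 = 49.59 mol.
Outlet amounts (n = n₀ + ν ξ):
  C: 154 − 1(49.59) = 104.4
  D: 176 − 3(49.59) = 27.24
  A: 0 + 2(49.59) = 99.18
  B: 437 (inert)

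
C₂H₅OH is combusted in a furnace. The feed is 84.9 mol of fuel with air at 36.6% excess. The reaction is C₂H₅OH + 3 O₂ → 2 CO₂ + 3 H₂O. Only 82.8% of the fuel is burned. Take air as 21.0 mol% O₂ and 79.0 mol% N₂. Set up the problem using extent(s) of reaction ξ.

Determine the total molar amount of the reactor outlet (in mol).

1810 mol

Stoichiometric O₂ = 3 × 84.9 = 254.7 mol; O₂ fed = 254.7 × 1.366 = 347.9 mol.
N₂ fed = 347.9 × 79/21 = 1309 mol.
Fuel reacted = 0.828 × 84.9 → ξ = 70.3 mol.
Outlet (n = n₀ + ν ξ):
  C₂H₅OH: 84.9 − 1(70.3) = 14.6
  O₂: 347.9 − 3(70.3) = 137
  N₂: 1309 (inert)
  CO₂: 0 + 2(70.3) = 140.6
  H₂O: 0 + 3(70.3) = 210.9
Total out = 14.6 + 137 + 1309 + 140.6 + 210.9 = 1812 mol.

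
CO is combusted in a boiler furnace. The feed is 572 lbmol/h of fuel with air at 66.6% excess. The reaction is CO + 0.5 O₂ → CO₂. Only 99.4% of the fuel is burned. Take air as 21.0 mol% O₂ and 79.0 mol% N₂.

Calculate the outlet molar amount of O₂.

Stoichiometric O₂ = 0.5 × 572 = 286 lbmol/h; O₂ fed = 286 × 1.666 = 476.5 lbmol/h.
N₂ fed = 476.5 × 79/21 = 1792 lbmol/h.
Fuel reacted = 0.994 × 572 → ξ = 568.6 lbmol/h.
Outlet (n = n₀ + ν ξ):
  CO: 572 − 1(568.6) = 3.432
  O₂: 476.5 − 0.5(568.6) = 192.2
  N₂: 1792 (inert)
  CO₂: 0 + 1(568.6) = 568.6

192 lbmol/h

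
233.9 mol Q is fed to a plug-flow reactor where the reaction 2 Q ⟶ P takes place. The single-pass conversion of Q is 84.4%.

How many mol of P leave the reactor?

Q reacted = 0.844 × 233.9 = 197.4 mol; ν_Q = −2, so ξ = 197.4/2 = 98.71 mol.
Outlet amounts (n = n₀ + ν ξ):
  Q: 233.9 − 2(98.71) = 36.49
  P: 0 + 1(98.71) = 98.71

98.7 mol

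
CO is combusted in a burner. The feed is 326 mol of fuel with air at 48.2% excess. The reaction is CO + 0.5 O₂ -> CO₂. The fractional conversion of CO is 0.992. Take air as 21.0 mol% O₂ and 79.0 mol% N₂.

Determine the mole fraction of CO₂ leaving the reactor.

Stoichiometric O₂ = 0.5 × 326 = 163 mol; O₂ fed = 163 × 1.482 = 241.6 mol.
N₂ fed = 241.6 × 79/21 = 908.7 mol.
Fuel reacted = 0.992 × 326 → ξ = 323.4 mol.
Outlet (n = n₀ + ν ξ):
  CO: 326 − 1(323.4) = 2.608
  O₂: 241.6 − 0.5(323.4) = 79.87
  N₂: 908.7 (inert)
  CO₂: 0 + 1(323.4) = 323.4
Total out = 1315 mol; y_CO₂ = 323.4 / 1315 = 0.246.

0.246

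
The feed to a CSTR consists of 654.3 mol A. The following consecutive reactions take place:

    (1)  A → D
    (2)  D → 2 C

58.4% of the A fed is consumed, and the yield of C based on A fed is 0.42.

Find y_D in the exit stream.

Conversion of A: A consumed = 1ξ₁ = 0.584 × 654.3 → ξ₁ = 382.1 mol.
Yield of C: 2ξ₂ / 654.3 = 0.42 → ξ₂ = 137.4 mol.
Outlet amounts (n = n₀ + Σ ν·ξ):
  A: 654.3 − 1(382.1) = 272.2
  D: 0 + 1(382.1) − 1(137.4) = 244.7
  C: 0 + 2(137.4) = 274.8
Total out = 791.7 mol; y_D = 244.7 / 791.7 = 0.3091.

0.309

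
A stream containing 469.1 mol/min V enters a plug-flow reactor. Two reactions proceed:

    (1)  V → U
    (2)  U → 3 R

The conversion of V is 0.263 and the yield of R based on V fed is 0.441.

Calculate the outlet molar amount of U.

54.4 mol/min

Conversion of V: V consumed = 1ξ₁ = 0.263 × 469.1 → ξ₁ = 123.4 mol/min.
Yield of R: 3ξ₂ / 469.1 = 0.441 → ξ₂ = 68.96 mol/min.
Outlet amounts (n = n₀ + Σ ν·ξ):
  V: 469.1 − 1(123.4) = 345.7
  U: 0 + 1(123.4) − 1(68.96) = 54.42
  R: 0 + 3(68.96) = 206.9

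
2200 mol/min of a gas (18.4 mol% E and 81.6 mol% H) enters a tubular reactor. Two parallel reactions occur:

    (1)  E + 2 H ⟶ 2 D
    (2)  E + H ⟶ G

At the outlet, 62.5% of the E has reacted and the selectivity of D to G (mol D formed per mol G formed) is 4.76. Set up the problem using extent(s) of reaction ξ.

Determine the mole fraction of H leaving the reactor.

0.701

Conversion of E: E consumed = 0.625 × 404.8 = 253 mol/min = 1ξ₁ + 1ξ₂.
Selectivity: 2ξ₁ / (1ξ₂) = 4.76 → ξ₁ = 2.38 ξ₂.
Substitute: (1·2.38 + 1) ξ₂ = 253 → ξ₂ = 74.85 mol/min, ξ₁ = 178.1 mol/min.
Outlet amounts (n = n₀ + Σ ν·ξ):
  E: 404.8 − 1(178.1) − 1(74.85) = 151.8
  H: 1795 − 2(178.1) − 1(74.85) = 1364
  D: 0 + 2(178.1) = 356.3
  G: 0 + 1(74.85) = 74.85
Total out = 1947 mol/min; y_H = 1364 / 1947 = 0.7006.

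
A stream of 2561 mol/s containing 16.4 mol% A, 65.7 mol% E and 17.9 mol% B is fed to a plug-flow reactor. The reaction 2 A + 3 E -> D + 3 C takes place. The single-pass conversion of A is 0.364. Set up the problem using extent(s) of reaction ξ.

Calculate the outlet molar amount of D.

76.4 mol/s

A reacted = 0.364 × 420 = 152.9 mol/s; ν_A = −2, so ξ = 152.9/2 = 76.44 mol/s.
Outlet amounts (n = n₀ + ν ξ):
  A: 420 − 2(76.44) = 267.1
  E: 1683 − 3(76.44) = 1453
  D: 0 + 1(76.44) = 76.44
  C: 0 + 3(76.44) = 229.3
  B: 458.4 (inert)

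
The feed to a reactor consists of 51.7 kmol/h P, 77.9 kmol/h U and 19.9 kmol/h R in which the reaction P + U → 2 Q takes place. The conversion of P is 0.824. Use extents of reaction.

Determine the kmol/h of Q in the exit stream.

85.2 kmol/h

P reacted = 0.824 × 51.7 = 42.6 kmol/h; ν_P = −1, so ξ = 42.6/1 = 42.6 kmol/h.
Outlet amounts (n = n₀ + ν ξ):
  P: 51.7 − 1(42.6) = 9.099
  U: 77.9 − 1(42.6) = 35.3
  Q: 0 + 2(42.6) = 85.2
  R: 19.9 (inert)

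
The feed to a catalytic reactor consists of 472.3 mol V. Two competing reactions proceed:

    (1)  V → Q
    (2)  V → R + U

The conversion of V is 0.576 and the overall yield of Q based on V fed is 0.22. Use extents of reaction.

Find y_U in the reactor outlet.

0.263

Yield of Q: 1ξ₁ / 472.3 = 0.22 → ξ₁ = 103.9 mol.
Conversion of V: 1ξ₁ + 1ξ₂ = 0.576 × 472.3 = 272 → ξ₂ = 168.1 mol.
Outlet amounts (n = n₀ + Σ ν·ξ):
  V: 472.3 − 1(103.9) − 1(168.1) = 200.3
  Q: 0 + 1(103.9) = 103.9
  R: 0 + 1(168.1) = 168.1
  U: 0 + 1(168.1) = 168.1
Total out = 640.4 mol; y_U = 168.1 / 640.4 = 0.2625.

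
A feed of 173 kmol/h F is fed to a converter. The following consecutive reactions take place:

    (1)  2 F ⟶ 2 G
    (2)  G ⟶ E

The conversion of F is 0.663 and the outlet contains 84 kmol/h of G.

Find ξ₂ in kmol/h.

Conversion of F: F consumed = 2ξ₁ = 0.663 × 173 → ξ₁ = 57.35 kmol/h.
G balance: n_G = 0 + 2ξ₁ − 1ξ₂ = 84 → ξ₂ = (2·57.35 − 84)/1 = 30.7 kmol/h.
Outlet amounts (n = n₀ + Σ ν·ξ):
  F: 173 − 2(57.35) = 58.3
  G: 0 + 2(57.35) − 1(30.7) = 84
  E: 0 + 1(30.7) = 30.7

ξ₂ = 30.7 kmol/h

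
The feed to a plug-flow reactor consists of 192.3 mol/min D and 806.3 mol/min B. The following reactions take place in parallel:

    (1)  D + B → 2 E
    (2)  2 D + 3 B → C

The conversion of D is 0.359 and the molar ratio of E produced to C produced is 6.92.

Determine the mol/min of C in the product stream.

Conversion of D: D consumed = 0.359 × 192.3 = 69.04 mol/min = 1ξ₁ + 2ξ₂.
Selectivity: 2ξ₁ / (1ξ₂) = 6.92 → ξ₁ = 3.46 ξ₂.
Substitute: (1·3.46 + 2) ξ₂ = 69.04 → ξ₂ = 12.64 mol/min, ξ₁ = 43.75 mol/min.
Outlet amounts (n = n₀ + Σ ν·ξ):
  D: 192.3 − 1(43.75) − 2(12.64) = 123.3
  B: 806.3 − 1(43.75) − 3(12.64) = 724.6
  E: 0 + 2(43.75) = 87.5
  C: 0 + 1(12.64) = 12.64

12.6 mol/min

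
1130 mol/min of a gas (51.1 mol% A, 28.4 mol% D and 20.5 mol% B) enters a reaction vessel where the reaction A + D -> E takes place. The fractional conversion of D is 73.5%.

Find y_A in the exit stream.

D reacted = 0.735 × 320.9 = 235.9 mol/min; ν_D = −1, so ξ = 235.9/1 = 235.9 mol/min.
Outlet amounts (n = n₀ + ν ξ):
  A: 577.4 − 1(235.9) = 341.6
  D: 320.9 − 1(235.9) = 85.04
  E: 0 + 1(235.9) = 235.9
  B: 231.7 (inert)
Total out = 894.1 mol/min; y_A = 341.6 / 894.1 = 0.382.

0.382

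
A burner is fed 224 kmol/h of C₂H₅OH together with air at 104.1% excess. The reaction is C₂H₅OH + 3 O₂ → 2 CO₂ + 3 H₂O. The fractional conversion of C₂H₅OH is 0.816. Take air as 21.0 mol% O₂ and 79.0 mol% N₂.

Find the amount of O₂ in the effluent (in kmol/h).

Stoichiometric O₂ = 3 × 224 = 672 kmol/h; O₂ fed = 672 × 2.041 = 1372 kmol/h.
N₂ fed = 1372 × 79/21 = 5160 kmol/h.
Fuel reacted = 0.816 × 224 → ξ = 182.8 kmol/h.
Outlet (n = n₀ + ν ξ):
  C₂H₅OH: 224 − 1(182.8) = 41.22
  O₂: 1372 − 3(182.8) = 823.2
  N₂: 5160 (inert)
  CO₂: 0 + 2(182.8) = 365.6
  H₂O: 0 + 3(182.8) = 548.4

823 kmol/h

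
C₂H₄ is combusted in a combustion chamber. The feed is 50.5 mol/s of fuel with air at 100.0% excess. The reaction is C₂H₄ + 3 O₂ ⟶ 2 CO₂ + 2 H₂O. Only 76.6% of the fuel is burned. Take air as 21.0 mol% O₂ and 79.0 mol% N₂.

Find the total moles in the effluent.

Stoichiometric O₂ = 3 × 50.5 = 151.5 mol/s; O₂ fed = 151.5 × 2.000 = 303 mol/s.
N₂ fed = 303 × 79/21 = 1140 mol/s.
Fuel reacted = 0.766 × 50.5 → ξ = 38.68 mol/s.
Outlet (n = n₀ + ν ξ):
  C₂H₄: 50.5 − 1(38.68) = 11.82
  O₂: 303 − 3(38.68) = 187
  N₂: 1140 (inert)
  CO₂: 0 + 2(38.68) = 77.37
  H₂O: 0 + 2(38.68) = 77.37
Total out = 11.82 + 187 + 1140 + 77.37 + 77.37 = 1493 mol/s.

1490 mol/s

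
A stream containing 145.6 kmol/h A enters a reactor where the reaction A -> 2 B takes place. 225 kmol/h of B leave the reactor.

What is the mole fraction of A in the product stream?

For B: n = n₀ + 2ξ → 225 = 0 + 2ξ, giving ξ = 112.5 kmol/h.
Outlet amounts (n = n₀ + ν ξ):
  A: 145.6 − 1(112.5) = 33.1
  B: 0 + 2(112.5) = 225
Total out = 258.1 kmol/h; y_A = 33.1 / 258.1 = 0.1282.

0.128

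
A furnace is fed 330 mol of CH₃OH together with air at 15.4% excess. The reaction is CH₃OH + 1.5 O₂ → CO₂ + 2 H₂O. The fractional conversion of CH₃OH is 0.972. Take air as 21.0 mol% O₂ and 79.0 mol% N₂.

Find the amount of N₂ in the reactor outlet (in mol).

Stoichiometric O₂ = 1.5 × 330 = 495 mol; O₂ fed = 495 × 1.154 = 571.2 mol.
N₂ fed = 571.2 × 79/21 = 2149 mol.
Fuel reacted = 0.972 × 330 → ξ = 320.8 mol.
Outlet (n = n₀ + ν ξ):
  CH₃OH: 330 − 1(320.8) = 9.24
  O₂: 571.2 − 1.5(320.8) = 90.09
  N₂: 2149 (inert)
  CO₂: 0 + 1(320.8) = 320.8
  H₂O: 0 + 2(320.8) = 641.5

2150 mol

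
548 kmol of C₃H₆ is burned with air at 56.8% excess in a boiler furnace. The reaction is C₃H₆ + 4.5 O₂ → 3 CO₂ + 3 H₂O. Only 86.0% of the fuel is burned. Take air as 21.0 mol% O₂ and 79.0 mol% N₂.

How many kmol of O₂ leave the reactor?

Stoichiometric O₂ = 4.5 × 548 = 2466 kmol; O₂ fed = 2466 × 1.568 = 3867 kmol.
N₂ fed = 3867 × 79/21 = 14550 kmol.
Fuel reacted = 0.86 × 548 → ξ = 471.3 kmol.
Outlet (n = n₀ + ν ξ):
  C₃H₆: 548 − 1(471.3) = 76.72
  O₂: 3867 − 4.5(471.3) = 1746
  N₂: 14550 (inert)
  CO₂: 0 + 3(471.3) = 1414
  H₂O: 0 + 3(471.3) = 1414

1750 kmol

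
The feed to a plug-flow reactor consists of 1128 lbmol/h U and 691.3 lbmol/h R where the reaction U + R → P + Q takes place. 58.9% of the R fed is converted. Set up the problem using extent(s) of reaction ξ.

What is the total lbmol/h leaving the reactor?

R reacted = 0.589 × 691.3 = 407.2 lbmol/h; ν_R = −1, so ξ = 407.2/1 = 407.2 lbmol/h.
Outlet amounts (n = n₀ + ν ξ):
  U: 1128 − 1(407.2) = 720.8
  R: 691.3 − 1(407.2) = 284.1
  P: 0 + 1(407.2) = 407.2
  Q: 0 + 1(407.2) = 407.2
Total out = 720.8 + 284.1 + 407.2 + 407.2 = 1819 lbmol/h.

1820 lbmol/h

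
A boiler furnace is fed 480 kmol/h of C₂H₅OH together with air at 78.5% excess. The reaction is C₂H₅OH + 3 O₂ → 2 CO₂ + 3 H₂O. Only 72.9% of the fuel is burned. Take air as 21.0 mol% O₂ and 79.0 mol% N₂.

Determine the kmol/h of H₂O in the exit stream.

Stoichiometric O₂ = 3 × 480 = 1440 kmol/h; O₂ fed = 1440 × 1.785 = 2570 kmol/h.
N₂ fed = 2570 × 79/21 = 9670 kmol/h.
Fuel reacted = 0.729 × 480 → ξ = 349.9 kmol/h.
Outlet (n = n₀ + ν ξ):
  C₂H₅OH: 480 − 1(349.9) = 130.1
  O₂: 2570 − 3(349.9) = 1521
  N₂: 9670 (inert)
  CO₂: 0 + 2(349.9) = 699.8
  H₂O: 0 + 3(349.9) = 1050

1050 kmol/h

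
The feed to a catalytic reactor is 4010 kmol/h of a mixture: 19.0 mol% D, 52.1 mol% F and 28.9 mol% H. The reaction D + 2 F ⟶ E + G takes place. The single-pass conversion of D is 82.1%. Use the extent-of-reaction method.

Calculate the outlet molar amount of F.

838 kmol/h

D reacted = 0.821 × 761.9 = 625.5 kmol/h; ν_D = −1, so ξ = 625.5/1 = 625.5 kmol/h.
Outlet amounts (n = n₀ + ν ξ):
  D: 761.9 − 1(625.5) = 136.4
  F: 2089 − 2(625.5) = 838.2
  E: 0 + 1(625.5) = 625.5
  G: 0 + 1(625.5) = 625.5
  H: 1159 (inert)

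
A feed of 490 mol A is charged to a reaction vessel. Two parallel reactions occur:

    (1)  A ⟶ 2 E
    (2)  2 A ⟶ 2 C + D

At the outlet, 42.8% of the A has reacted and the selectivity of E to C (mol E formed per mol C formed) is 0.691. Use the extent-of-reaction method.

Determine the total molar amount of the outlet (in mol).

Conversion of A: A consumed = 0.428 × 490 = 209.7 mol = 1ξ₁ + 2ξ₂.
Selectivity: 2ξ₁ / (2ξ₂) = 0.691 → ξ₁ = 0.691 ξ₂.
Substitute: (1·0.691 + 2) ξ₂ = 209.7 → ξ₂ = 77.93 mol, ξ₁ = 53.85 mol.
Outlet amounts (n = n₀ + Σ ν·ξ):
  A: 490 − 1(53.85) − 2(77.93) = 280.3
  E: 0 + 2(53.85) = 107.7
  C: 0 + 2(77.93) = 155.9
  D: 0 + 1(77.93) = 77.93
Total out = 280.3 + 107.7 + 155.9 + 77.93 = 621.8 mol.

622 mol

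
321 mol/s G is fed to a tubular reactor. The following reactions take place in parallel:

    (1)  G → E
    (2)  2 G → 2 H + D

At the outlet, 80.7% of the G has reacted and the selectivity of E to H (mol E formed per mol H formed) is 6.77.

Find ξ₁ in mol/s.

Conversion of G: G consumed = 0.807 × 321 = 259 mol/s = 1ξ₁ + 2ξ₂.
Selectivity: 1ξ₁ / (2ξ₂) = 6.77 → ξ₁ = 13.54 ξ₂.
Substitute: (1·13.54 + 2) ξ₂ = 259 → ξ₂ = 16.67 mol/s, ξ₁ = 225.7 mol/s.
Outlet amounts (n = n₀ + Σ ν·ξ):
  G: 321 − 1(225.7) − 2(16.67) = 61.95
  E: 0 + 1(225.7) = 225.7
  H: 0 + 2(16.67) = 33.34
  D: 0 + 1(16.67) = 16.67

ξ₁ = 226 mol/s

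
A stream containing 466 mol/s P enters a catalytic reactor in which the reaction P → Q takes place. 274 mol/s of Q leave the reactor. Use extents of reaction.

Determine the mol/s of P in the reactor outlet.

For Q: n = n₀ + 1ξ → 274 = 0 + 1ξ, giving ξ = 274 mol/s.
Outlet amounts (n = n₀ + ν ξ):
  P: 466 − 1(274) = 192
  Q: 0 + 1(274) = 274

192 mol/s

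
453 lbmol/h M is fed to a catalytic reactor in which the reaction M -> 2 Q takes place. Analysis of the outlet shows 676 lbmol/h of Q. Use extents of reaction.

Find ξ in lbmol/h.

ξ = 338 lbmol/h

For Q: n = n₀ + 2ξ → 676 = 0 + 2ξ, giving ξ = 338 lbmol/h.
Outlet amounts (n = n₀ + ν ξ):
  M: 453 − 1(338) = 115
  Q: 0 + 2(338) = 676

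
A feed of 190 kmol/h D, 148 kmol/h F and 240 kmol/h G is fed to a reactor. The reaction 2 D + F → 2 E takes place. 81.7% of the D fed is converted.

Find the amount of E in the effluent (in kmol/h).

155 kmol/h

D reacted = 0.817 × 190 = 155.2 kmol/h; ν_D = −2, so ξ = 155.2/2 = 77.61 kmol/h.
Outlet amounts (n = n₀ + ν ξ):
  D: 190 − 2(77.61) = 34.77
  F: 148 − 1(77.61) = 70.39
  E: 0 + 2(77.61) = 155.2
  G: 240 (inert)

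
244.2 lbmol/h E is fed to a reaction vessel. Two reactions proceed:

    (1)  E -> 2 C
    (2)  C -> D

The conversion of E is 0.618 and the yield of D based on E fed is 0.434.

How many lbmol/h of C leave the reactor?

Conversion of E: E consumed = 1ξ₁ = 0.618 × 244.2 → ξ₁ = 150.9 lbmol/h.
Yield of D: 1ξ₂ / 244.2 = 0.434 → ξ₂ = 106 lbmol/h.
Outlet amounts (n = n₀ + Σ ν·ξ):
  E: 244.2 − 1(150.9) = 93.28
  C: 0 + 2(150.9) − 1(106) = 195.8
  D: 0 + 1(106) = 106

196 lbmol/h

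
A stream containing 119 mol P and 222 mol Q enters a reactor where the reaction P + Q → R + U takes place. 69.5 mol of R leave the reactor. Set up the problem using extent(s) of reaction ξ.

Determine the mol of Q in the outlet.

For R: n = n₀ + 1ξ → 69.5 = 0 + 1ξ, giving ξ = 69.5 mol.
Outlet amounts (n = n₀ + ν ξ):
  P: 119 − 1(69.5) = 49.5
  Q: 222 − 1(69.5) = 152.5
  R: 0 + 1(69.5) = 69.5
  U: 0 + 1(69.5) = 69.5

152 mol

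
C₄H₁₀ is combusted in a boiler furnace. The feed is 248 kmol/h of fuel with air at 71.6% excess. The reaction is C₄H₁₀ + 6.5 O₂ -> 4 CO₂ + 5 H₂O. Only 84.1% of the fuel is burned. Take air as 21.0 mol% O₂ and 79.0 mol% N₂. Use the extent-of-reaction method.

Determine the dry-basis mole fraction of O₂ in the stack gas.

0.111

Stoichiometric O₂ = 6.5 × 248 = 1612 kmol/h; O₂ fed = 1612 × 1.716 = 2766 kmol/h.
N₂ fed = 2766 × 79/21 = 10410 kmol/h.
Fuel reacted = 0.841 × 248 → ξ = 208.6 kmol/h.
Outlet (n = n₀ + ν ξ):
  C₄H₁₀: 248 − 1(208.6) = 39.43
  O₂: 2766 − 6.5(208.6) = 1410
  N₂: 10410 (inert)
  CO₂: 0 + 4(208.6) = 834.3
  H₂O: 0 + 5(208.6) = 1043
Dry total = 12690 kmol/h; y_O₂ (dry) = 1410 / 12690 = 0.1111.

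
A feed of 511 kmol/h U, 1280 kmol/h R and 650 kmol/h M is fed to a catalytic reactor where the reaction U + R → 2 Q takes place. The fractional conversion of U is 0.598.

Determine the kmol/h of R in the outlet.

U reacted = 0.598 × 511 = 305.6 kmol/h; ν_U = −1, so ξ = 305.6/1 = 305.6 kmol/h.
Outlet amounts (n = n₀ + ν ξ):
  U: 511 − 1(305.6) = 205.4
  R: 1280 − 1(305.6) = 974.4
  Q: 0 + 2(305.6) = 611.2
  M: 650 (inert)

974 kmol/h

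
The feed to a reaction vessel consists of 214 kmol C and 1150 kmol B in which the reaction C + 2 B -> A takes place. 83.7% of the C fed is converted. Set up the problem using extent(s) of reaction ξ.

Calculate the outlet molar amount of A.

179 kmol

C reacted = 0.837 × 214 = 179.1 kmol; ν_C = −1, so ξ = 179.1/1 = 179.1 kmol.
Outlet amounts (n = n₀ + ν ξ):
  C: 214 − 1(179.1) = 34.88
  B: 1150 − 2(179.1) = 791.8
  A: 0 + 1(179.1) = 179.1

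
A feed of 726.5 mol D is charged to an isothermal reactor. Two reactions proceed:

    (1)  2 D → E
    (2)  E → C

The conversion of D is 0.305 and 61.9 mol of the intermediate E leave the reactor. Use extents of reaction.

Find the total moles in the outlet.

Conversion of D: D consumed = 2ξ₁ = 0.305 × 726.5 → ξ₁ = 110.8 mol.
E balance: n_E = 0 + 1ξ₁ − 1ξ₂ = 61.9 → ξ₂ = (1·110.8 − 61.9)/1 = 48.89 mol.
Outlet amounts (n = n₀ + Σ ν·ξ):
  D: 726.5 − 2(110.8) = 504.9
  E: 0 + 1(110.8) − 1(48.89) = 61.9
  C: 0 + 1(48.89) = 48.89
Total out = 504.9 + 61.9 + 48.89 = 615.7 mol.

616 mol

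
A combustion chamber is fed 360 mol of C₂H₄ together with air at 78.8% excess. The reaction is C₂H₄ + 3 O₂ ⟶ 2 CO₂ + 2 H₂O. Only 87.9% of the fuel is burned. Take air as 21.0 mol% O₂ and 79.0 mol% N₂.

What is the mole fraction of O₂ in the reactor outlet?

Stoichiometric O₂ = 3 × 360 = 1080 mol; O₂ fed = 1080 × 1.788 = 1931 mol.
N₂ fed = 1931 × 79/21 = 7264 mol.
Fuel reacted = 0.879 × 360 → ξ = 316.4 mol.
Outlet (n = n₀ + ν ξ):
  C₂H₄: 360 − 1(316.4) = 43.56
  O₂: 1931 − 3(316.4) = 981.7
  N₂: 7264 (inert)
  CO₂: 0 + 2(316.4) = 632.9
  H₂O: 0 + 2(316.4) = 632.9
Total out = 9555 mol; y_O₂ = 981.7 / 9555 = 0.1027.

0.103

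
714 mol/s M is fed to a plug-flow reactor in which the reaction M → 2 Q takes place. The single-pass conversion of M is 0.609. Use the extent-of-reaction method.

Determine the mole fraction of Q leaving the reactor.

M reacted = 0.609 × 714 = 434.8 mol/s; ν_M = −1, so ξ = 434.8/1 = 434.8 mol/s.
Outlet amounts (n = n₀ + ν ξ):
  M: 714 − 1(434.8) = 279.2
  Q: 0 + 2(434.8) = 869.7
Total out = 1149 mol/s; y_Q = 869.7 / 1149 = 0.757.

0.757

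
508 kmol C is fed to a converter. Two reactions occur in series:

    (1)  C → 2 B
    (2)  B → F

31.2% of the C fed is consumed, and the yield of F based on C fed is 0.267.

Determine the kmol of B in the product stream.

181 kmol

Conversion of C: C consumed = 1ξ₁ = 0.312 × 508 → ξ₁ = 158.5 kmol.
Yield of F: 1ξ₂ / 508 = 0.267 → ξ₂ = 135.6 kmol.
Outlet amounts (n = n₀ + Σ ν·ξ):
  C: 508 − 1(158.5) = 349.5
  B: 0 + 2(158.5) − 1(135.6) = 181.4
  F: 0 + 1(135.6) = 135.6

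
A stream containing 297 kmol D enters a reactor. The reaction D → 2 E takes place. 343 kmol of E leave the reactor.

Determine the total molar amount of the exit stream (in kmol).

468 kmol

For E: n = n₀ + 2ξ → 343 = 0 + 2ξ, giving ξ = 171.5 kmol.
Outlet amounts (n = n₀ + ν ξ):
  D: 297 − 1(171.5) = 125.5
  E: 0 + 2(171.5) = 343
Total out = 125.5 + 343 = 468.5 kmol.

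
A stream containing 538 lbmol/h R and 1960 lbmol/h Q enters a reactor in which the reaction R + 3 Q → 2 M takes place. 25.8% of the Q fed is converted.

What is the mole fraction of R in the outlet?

0.171

Q reacted = 0.258 × 1960 = 505.7 lbmol/h; ν_Q = −3, so ξ = 505.7/3 = 168.6 lbmol/h.
Outlet amounts (n = n₀ + ν ξ):
  R: 538 − 1(168.6) = 369.4
  Q: 1960 − 3(168.6) = 1454
  M: 0 + 2(168.6) = 337.1
Total out = 2161 lbmol/h; y_R = 369.4 / 2161 = 0.171.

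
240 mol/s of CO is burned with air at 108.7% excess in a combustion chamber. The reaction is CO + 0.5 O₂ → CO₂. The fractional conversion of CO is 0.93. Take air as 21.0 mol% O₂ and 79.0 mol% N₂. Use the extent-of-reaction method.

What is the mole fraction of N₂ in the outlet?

0.713

Stoichiometric O₂ = 0.5 × 240 = 120 mol/s; O₂ fed = 120 × 2.087 = 250.4 mol/s.
N₂ fed = 250.4 × 79/21 = 942.1 mol/s.
Fuel reacted = 0.93 × 240 → ξ = 223.2 mol/s.
Outlet (n = n₀ + ν ξ):
  CO: 240 − 1(223.2) = 16.8
  O₂: 250.4 − 0.5(223.2) = 138.8
  N₂: 942.1 (inert)
  CO₂: 0 + 1(223.2) = 223.2
Total out = 1321 mol/s; y_N₂ = 942.1 / 1321 = 0.7132.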